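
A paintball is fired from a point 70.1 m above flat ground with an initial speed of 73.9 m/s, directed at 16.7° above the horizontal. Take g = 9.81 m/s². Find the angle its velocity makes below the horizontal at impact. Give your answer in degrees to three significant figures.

31.1°

Resolve: vₓ = 73.90 cos 16.7° = 70.78 m/s and v_y0 = 73.90 sin 16.7° = 21.24 m/s.
With up positive and y = 0 at the ground: y(t) = 70.1 + (21.24) t − 4.905 t². Setting y = 0 and taking the positive root: t = [21.24 + √(21.24² + 2·9.81·70.1)] / 9.81 = (21.24 + 42.74) / 9.81 = 6.521 s.
At impact: v_y = v_y0 − g t = −42.74 m/s; vₓ = 70.78 m/s.
Angle below horizontal: arctan(|v_y|/vₓ) = arctan(42.74/70.78) = 31.12°.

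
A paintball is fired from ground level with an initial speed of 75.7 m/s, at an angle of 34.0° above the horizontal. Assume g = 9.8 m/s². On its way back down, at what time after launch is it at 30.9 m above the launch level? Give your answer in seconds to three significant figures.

7.83 s

vₓ = 75.70 cos 34.0° = 62.76 m/s; v_y0 = 75.70 sin 34.0° = 42.33 m/s.
Height y(t) = 42.33 t − 4.900 t² = 30.9 gives 4.900 t² − 42.33 t + 30.9 = 0.
t = [42.33 ± √(42.33² − 2·9.80·30.9)] / 9.80 = (42.33 ± 34.44) / 9.80, so t = 0.8050 s or t = 7.834 s.
The descending-branch root is 7.834 s.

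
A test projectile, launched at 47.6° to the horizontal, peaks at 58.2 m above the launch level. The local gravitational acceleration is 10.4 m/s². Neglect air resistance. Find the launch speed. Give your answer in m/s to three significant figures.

47.1 m/s

At the peak v_y = 0, so v_y0 = √(2gH) = √(2 × 10.4 × 58.2) = 34.79 m/s.
v_y0 = v₀ sin θ ⇒ v₀ = 34.79 / sin 47.6° = 47.12 m/s.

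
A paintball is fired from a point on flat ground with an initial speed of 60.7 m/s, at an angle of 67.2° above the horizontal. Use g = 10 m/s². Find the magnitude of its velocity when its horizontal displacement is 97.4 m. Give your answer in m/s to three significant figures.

vₓ = 60.70 cos 67.2° = 23.52 m/s; v_y0 = 60.70 sin 67.2° = 55.96 m/s.
At x = 97.4 m, t = x/vₓ = 97.4/23.52 = 4.141 s.
Vertical velocity there: v_y = v_y0 − g t = 55.96 − 10.0 × 4.141 = 14.55 m/s.
Speed: √(vₓ² + v_y²) = √(23.52² + 14.55²) = 27.66 m/s.

27.7 m/s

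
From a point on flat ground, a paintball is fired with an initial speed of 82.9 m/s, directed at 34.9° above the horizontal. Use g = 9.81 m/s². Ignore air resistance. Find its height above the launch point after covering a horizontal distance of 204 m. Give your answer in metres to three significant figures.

Components: vₓ = 82.90 cos 34.9° = 67.99 m/s, v_y0 = 82.90 sin 34.9° = 47.43 m/s.
x = vₓ t ⇒ t = 204/67.99 = 3.000 s.
Height: y = v_y0 t − ½ g t² = 47.43 × 3.000 − 4.905 × 3.000² = 142.3 − 44.16 = 98.16 m.

98.2 m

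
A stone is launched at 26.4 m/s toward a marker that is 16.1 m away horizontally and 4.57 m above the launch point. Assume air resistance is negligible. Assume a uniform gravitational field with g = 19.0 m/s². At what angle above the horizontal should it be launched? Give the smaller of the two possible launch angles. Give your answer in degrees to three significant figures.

Trajectory: y = x tanθ − g x² (1 + tan²θ)/(2v₀²). With x = 16.1, y = 4.57, v₀ = 26.4, g = 19.0:
3.533 tan²θ − 16.1 tanθ + (8.103) = 0.
tanθ = [16.1 ± √(16.1² − 4 × 3.533 × (8.103))] / (2 × 3.533) = (16.1 ± 12.03) / 7.066, giving tanθ = 0.5762 or 3.981.
θ = 29.95° or 75.90°; the smaller is 29.95°.

29.9°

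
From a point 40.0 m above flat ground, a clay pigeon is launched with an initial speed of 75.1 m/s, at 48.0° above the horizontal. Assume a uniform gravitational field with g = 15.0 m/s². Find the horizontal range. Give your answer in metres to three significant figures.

407 m

vₓ = 75.10 cos 48.0° = 50.25 m/s; v_y0 = 75.10 sin 48.0° = 55.81 m/s.
Vertical motion (up positive, ground at y = 0): 7.500 t² − (55.81) t − 40.0 = 0, so t = (55.81 + √(55.81² + 2·15.0·40.0)) / 15.0 = (55.81 + 65.69) / 15.0 = 8.100 s.
Horizontal distance: R = vₓ t = 50.25 × 8.100 = 407.0 m.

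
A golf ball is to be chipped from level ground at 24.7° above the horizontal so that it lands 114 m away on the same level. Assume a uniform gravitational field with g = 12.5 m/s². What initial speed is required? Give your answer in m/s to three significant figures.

43.3 m/s

From R = (v₀² / g) sin 2θ: v₀ = √(gR / sin 2θ).
v₀ = √(12.5 × 114 / sin 49.40°) = √(1425 / 0.7593) = √1876.8 = 43.32 m/s.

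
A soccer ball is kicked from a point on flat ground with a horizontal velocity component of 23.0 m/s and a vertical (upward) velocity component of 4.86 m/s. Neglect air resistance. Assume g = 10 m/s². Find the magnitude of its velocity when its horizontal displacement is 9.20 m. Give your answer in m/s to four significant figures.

23.02 m/s

At x = 9.20 m, t = x/vₓ = 9.20/23.00 = 0.4000 s.
Vertical velocity there: v_y = v_y0 − g t = 4.860 − 10.0 × 0.4000 = 0.8600 m/s.
Speed: √(vₓ² + v_y²) = √(23.00² + 0.8600²) = 23.02 m/s.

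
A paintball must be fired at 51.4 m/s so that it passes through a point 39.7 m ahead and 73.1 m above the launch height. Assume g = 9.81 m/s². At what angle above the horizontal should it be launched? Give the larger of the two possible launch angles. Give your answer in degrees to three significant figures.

Trajectory: y = x tanθ − g x² (1 + tan²θ)/(2v₀²). With x = 39.7, y = 73.1, v₀ = 51.4, g = 9.81:
2.926 tan²θ − 39.7 tanθ + (76.03) = 0.
tanθ = [39.7 ± √(39.7² − 4 × 2.926 × (76.03))] / (2 × 2.926) = (39.7 ± 26.20) / 5.852, giving tanθ = 2.307 or 11.26.
θ = 66.57° or 84.92°; the larger is 84.92°.

84.9°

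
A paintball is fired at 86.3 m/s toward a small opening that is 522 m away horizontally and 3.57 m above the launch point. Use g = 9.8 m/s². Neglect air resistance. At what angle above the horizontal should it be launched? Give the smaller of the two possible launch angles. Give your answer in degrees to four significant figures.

Trajectory: y = x tanθ − g x² (1 + tan²θ)/(2v₀²). With x = 522, y = 3.57, v₀ = 86.3, g = 9.80:
179.3 tan²θ − 522 tanθ + (182.8) = 0.
tanθ = [522 ± √(522² − 4 × 179.3 × (182.8))] / (2 × 179.3) = (522 ± 376.0) / 358.5, giving tanθ = 0.4072 or 2.505.
θ = 22.16° or 68.23°; the smaller is 22.16°.

22.16°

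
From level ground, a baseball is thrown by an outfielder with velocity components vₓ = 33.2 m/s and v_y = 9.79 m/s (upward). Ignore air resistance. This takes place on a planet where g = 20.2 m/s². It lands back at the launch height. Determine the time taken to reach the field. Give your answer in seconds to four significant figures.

It returns to y = 0 when t = 2 v_y0 / g = 2(9.790)/20.2 = 0.9693 s.

0.9693 s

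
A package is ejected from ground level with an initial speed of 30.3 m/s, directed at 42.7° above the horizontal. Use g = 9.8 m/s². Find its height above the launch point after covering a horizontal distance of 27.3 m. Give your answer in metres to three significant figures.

Resolve: vₓ = 30.30 cos 42.7° = 22.27 m/s and v_y0 = 30.30 sin 42.7° = 20.55 m/s.
At x = 27.3 m, t = x/vₓ = 27.3/22.27 = 1.226 s.
Height: y = v_y0 t − ½ g t² = 20.55 × 1.226 − 4.900 × 1.226² = 25.19 − 7.365 = 17.83 m.

17.8 m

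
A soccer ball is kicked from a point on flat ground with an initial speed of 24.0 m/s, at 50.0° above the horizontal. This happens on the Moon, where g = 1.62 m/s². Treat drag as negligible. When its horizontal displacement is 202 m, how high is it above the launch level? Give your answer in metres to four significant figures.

vₓ = 24.00 cos 50.0° = 15.43 m/s; v_y0 = 24.00 sin 50.0° = 18.39 m/s.
Time to reach x = 202 m: t = x/vₓ = 202/15.43 = 13.09 s.
Height: y = v_y0 t − ½ g t² = 18.39 × 13.09 − 0.8100 × 13.09² = 240.7 − 138.9 = 101.9 m.

101.9 m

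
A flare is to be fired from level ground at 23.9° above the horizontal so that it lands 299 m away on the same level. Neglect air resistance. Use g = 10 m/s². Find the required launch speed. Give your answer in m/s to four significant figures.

63.53 m/s

On level ground R = v₀² sin 2θ / g ⇒ v₀ = √(gR / sin 2θ).
v₀ = √(10.0 × 299 / sin 47.80°) = √(2990 / 0.7408) = √4036.2 = 63.53 m/s.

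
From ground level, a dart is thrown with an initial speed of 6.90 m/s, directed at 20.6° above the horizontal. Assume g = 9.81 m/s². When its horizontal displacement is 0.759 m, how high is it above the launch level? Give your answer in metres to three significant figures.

vₓ = 6.900 cos 20.6° = 6.459 m/s; v_y0 = 6.900 sin 20.6° = 2.428 m/s.
Time to reach x = 0.759 m: t = x/vₓ = 0.759/6.459 = 0.1175 s.
Height: y = v_y0 t − ½ g t² = 2.428 × 0.1175 − 4.905 × 0.1175² = 0.2853 − 0.06774 = 0.2176 m.

0.218 m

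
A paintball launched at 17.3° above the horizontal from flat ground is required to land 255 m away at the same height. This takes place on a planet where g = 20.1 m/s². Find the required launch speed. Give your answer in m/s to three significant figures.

From R = (v₀² / g) sin 2θ: v₀ = √(gR / sin 2θ).
v₀ = √(20.1 × 255 / sin 34.60°) = √(5126 / 0.5678) = √9026.3 = 95.01 m/s.

95.0 m/s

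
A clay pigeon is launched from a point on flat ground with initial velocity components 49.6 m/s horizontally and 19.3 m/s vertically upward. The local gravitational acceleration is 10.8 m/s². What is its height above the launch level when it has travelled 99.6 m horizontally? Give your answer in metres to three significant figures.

17.0 m

At x = 99.6 m, t = x/vₓ = 99.6/49.60 = 2.008 s.
Height: y = v_y0 t − ½ g t² = 19.30 × 2.008 − 5.400 × 2.008² = 38.76 − 21.77 = 16.98 m.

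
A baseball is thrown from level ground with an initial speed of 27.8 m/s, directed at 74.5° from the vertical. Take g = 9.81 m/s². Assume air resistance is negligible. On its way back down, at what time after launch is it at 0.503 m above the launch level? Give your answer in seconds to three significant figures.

1.44 s

Resolve: vₓ = 27.80 sin 74.5° = 26.79 m/s and v_y0 = 27.80 cos 74.5° = 7.429 m/s.
Require v_y0 t − ½ g t² = 0.503, i.e. 4.905 t² − 7.429 t + 0.503 = 0.
t = [7.429 ± √(7.429² − 2·9.81·0.503)] / 9.81 = (7.429 ± 6.732) / 9.81, so t = 0.07104 s or t = 1.444 s.
The descending-branch root is 1.444 s.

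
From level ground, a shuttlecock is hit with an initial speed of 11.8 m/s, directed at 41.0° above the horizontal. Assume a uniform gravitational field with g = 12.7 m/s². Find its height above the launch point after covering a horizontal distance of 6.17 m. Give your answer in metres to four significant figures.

Horizontal component vₓ = 11.80 cos 41.0° = 8.906 m/s; vertical v_y0 = 11.80 sin 41.0° = 7.741 m/s.
x = vₓ t ⇒ t = 6.17/8.906 = 0.6928 s.
Height: y = v_y0 t − ½ g t² = 7.741 × 0.6928 − 6.350 × 0.6928² = 5.363 − 3.048 = 2.315 m.

2.315 m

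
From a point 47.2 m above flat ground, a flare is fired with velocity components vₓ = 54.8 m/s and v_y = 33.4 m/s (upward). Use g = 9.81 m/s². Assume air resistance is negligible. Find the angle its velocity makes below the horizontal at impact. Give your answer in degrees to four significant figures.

39.51°

Vertical motion (up positive, ground at y = 0): 4.905 t² − (33.40) t − 47.2 = 0, so t = (33.40 + √(33.40² + 2·9.81·47.2)) / 9.81 = (33.40 + 45.18) / 9.81 = 8.011 s.
At impact: v_y = v_y0 − g t = −45.18 m/s; vₓ = 54.80 m/s.
Angle below horizontal: arctan(|v_y|/vₓ) = arctan(45.18/54.80) = 39.51°.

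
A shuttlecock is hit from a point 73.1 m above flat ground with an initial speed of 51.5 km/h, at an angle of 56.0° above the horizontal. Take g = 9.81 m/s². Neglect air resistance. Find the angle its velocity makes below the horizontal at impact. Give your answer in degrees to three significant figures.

78.6°

Convert: 51.5 km/h = 51.5/3.6 = 14.31 m/s.
Components: vₓ = 14.31 cos 56.0° = 8.000 m/s, v_y0 = 14.31 sin 56.0° = 11.86 m/s.
With up positive and y = 0 at the ground: y(t) = 73.1 + (11.86) t − 4.905 t². Setting y = 0 and taking the positive root: t = [11.86 + √(11.86² + 2·9.81·73.1)] / 9.81 = (11.86 + 39.68) / 9.81 = 5.254 s.
At impact: v_y = v_y0 − g t = −39.68 m/s; vₓ = 8.000 m/s.
Angle below horizontal: arctan(|v_y|/vₓ) = arctan(39.68/8.000) = 78.60°.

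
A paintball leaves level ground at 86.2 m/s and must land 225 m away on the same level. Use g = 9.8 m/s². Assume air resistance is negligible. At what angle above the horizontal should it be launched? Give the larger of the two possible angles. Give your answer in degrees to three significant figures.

Level-ground range R = v₀² sin(2θ)/g ⇒ sin(2θ) = gR/v₀² = 9.80 × 225 / 86.2² = 0.2968.
2θ = 17.26° or 180° − 17.26° = 162.7°, so θ = 8.631° or 81.37°.
The larger angle is 81.37°.

81.4°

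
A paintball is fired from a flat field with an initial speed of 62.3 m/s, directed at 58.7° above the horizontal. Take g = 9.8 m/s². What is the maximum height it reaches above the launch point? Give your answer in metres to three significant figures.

vₓ = 62.30 cos 58.7° = 32.37 m/s; v_y0 = 62.30 sin 58.7° = 53.23 m/s.
Peak height H = v_y0² / (2g) = 2833.7 / 19.60 = 144.6 m.

145 m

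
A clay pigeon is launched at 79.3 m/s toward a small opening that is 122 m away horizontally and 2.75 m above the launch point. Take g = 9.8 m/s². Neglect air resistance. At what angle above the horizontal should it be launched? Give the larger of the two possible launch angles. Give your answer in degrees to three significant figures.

84.5°

Trajectory: y = x tanθ − g x² (1 + tan²θ)/(2v₀²). With x = 122, y = 2.75, v₀ = 79.3, g = 9.80:
11.60 tan²θ − 122 tanθ + (14.35) = 0.
tanθ = [122 ± √(122² − 4 × 11.60 × (14.35))] / (2 × 11.60) = (122 ± 119.2) / 23.20, giving tanθ = 0.1189 or 10.40.
θ = 6.783° or 84.51°; the larger is 84.51°.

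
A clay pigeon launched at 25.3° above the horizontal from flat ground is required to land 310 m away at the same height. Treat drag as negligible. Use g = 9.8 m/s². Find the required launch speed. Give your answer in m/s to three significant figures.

On level ground R = v₀² sin 2θ / g ⇒ v₀ = √(gR / sin 2θ).
v₀ = √(9.80 × 310 / sin 50.60°) = √(3038 / 0.7727) = √3931.5 = 62.70 m/s.

62.7 m/s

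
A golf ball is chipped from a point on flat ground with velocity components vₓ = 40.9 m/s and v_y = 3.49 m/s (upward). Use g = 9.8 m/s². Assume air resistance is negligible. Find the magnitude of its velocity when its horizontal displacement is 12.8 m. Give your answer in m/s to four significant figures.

Time to reach x = 12.8 m: t = x/vₓ = 12.8/40.90 = 0.3130 s.
Vertical velocity there: v_y = v_y0 − g t = 3.490 − 9.80 × 0.3130 = 0.4230 m/s.
Speed: √(vₓ² + v_y²) = √(40.90² + 0.4230²) = 40.90 m/s.

40.90 m/s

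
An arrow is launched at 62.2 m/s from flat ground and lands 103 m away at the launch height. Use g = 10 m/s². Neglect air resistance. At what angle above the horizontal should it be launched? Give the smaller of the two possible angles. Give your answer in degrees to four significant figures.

7.720°

From R = (v₀²/g) sin 2θ: sin 2θ = 10.0 × 103 / 3868.8 = 0.2662.
2θ = 15.44° or 180° − 15.44° = 164.6°, so θ = 7.720° or 82.28°.
The smaller angle is 7.720°.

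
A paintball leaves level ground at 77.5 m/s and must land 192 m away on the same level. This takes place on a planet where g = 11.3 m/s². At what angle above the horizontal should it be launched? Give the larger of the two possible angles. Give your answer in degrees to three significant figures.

79.4°

Level-ground range R = v₀² sin(2θ)/g ⇒ sin(2θ) = gR/v₀² = 11.3 × 192 / 77.5² = 0.3612.
2θ = 21.18° or 180° − 21.18° = 158.8°, so θ = 10.59° or 79.41°.
The larger angle is 79.41°.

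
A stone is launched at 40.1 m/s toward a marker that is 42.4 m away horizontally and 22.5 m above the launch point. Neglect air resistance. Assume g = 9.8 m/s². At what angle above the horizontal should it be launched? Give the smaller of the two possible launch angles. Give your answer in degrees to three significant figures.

36.1°

Trajectory: y = x tanθ − g x² (1 + tan²θ)/(2v₀²). With x = 42.4, y = 22.5, v₀ = 40.1, g = 9.80:
5.478 tan²θ − 42.4 tanθ + (27.98) = 0.
tanθ = [42.4 ± √(42.4² − 4 × 5.478 × (27.98))] / (2 × 5.478) = (42.4 ± 34.42) / 10.96, giving tanθ = 0.7284 or 7.011.
θ = 36.07° or 81.88°; the smaller is 36.07°.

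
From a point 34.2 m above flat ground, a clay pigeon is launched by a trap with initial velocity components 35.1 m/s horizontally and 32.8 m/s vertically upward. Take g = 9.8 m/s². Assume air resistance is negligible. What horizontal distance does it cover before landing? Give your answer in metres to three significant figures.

Vertical motion (up positive, ground at y = 0): 4.900 t² − (32.80) t − 34.2 = 0, so t = (32.80 + √(32.80² + 2·9.80·34.2)) / 9.80 = (32.80 + 41.79) / 9.80 = 7.611 s.
Horizontal distance: R = vₓ t = 35.10 × 7.611 = 267.1 m.

267 m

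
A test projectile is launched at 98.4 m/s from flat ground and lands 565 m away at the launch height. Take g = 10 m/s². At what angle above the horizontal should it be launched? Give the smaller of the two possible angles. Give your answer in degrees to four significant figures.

17.85°

Level-ground range R = v₀² sin(2θ)/g ⇒ sin(2θ) = gR/v₀² = 10.0 × 565 / 98.4² = 0.5835.
2θ = 35.70° or 180° − 35.70° = 144.3°, so θ = 17.85° or 72.15°.
The smaller angle is 17.85°.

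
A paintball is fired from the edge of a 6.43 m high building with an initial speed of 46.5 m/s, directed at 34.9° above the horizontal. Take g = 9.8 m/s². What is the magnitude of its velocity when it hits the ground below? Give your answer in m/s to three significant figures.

47.8 m/s

Components: vₓ = 46.50 cos 34.9° = 38.14 m/s, v_y0 = 46.50 sin 34.9° = 26.60 m/s.
Vertical motion (up positive, ground at y = 0): 4.900 t² − (26.60) t − 6.43 = 0, so t = (26.60 + √(26.60² + 2·9.80·6.43)) / 9.80 = (26.60 + 28.88) / 9.80 = 5.661 s.
Vertical velocity at impact: v_y = v_y0 − g t = 26.60 − 9.80 × 5.661 = −28.88 m/s.
Speed: |v| = √(vₓ² + v_y²) = √(38.14² + 28.88²) = 47.84 m/s.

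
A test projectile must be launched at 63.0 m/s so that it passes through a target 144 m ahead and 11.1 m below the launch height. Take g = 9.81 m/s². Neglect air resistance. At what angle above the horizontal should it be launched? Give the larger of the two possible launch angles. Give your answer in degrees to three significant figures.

Trajectory: y = x tanθ − g x² (1 + tan²θ)/(2v₀²). With x = 144, y = −11.1, v₀ = 63.0, g = 9.81:
25.63 tan²θ − 144 tanθ + (14.53) = 0.
tanθ = [144 ± √(144² − 4 × 25.63 × (14.53))] / (2 × 25.63) = (144 ± 138.7) / 51.25, giving tanθ = 0.1028 or 5.517.
θ = 5.867° or 79.73°; the larger is 79.73°.

79.7°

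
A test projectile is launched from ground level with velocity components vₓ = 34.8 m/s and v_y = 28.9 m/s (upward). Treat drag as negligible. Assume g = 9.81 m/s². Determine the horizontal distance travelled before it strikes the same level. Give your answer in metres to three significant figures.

Flight time T = 2 v_y0 / g = 5.892 s.
Range: R = vₓ T = 34.80 × 5.892 = 205.0 m.

205 m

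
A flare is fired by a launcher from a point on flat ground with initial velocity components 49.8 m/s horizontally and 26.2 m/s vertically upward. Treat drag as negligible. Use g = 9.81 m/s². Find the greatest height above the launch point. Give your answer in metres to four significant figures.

Peak height H = v_y0² / (2g) = 686.44 / 19.62 = 34.99 m.

34.99 m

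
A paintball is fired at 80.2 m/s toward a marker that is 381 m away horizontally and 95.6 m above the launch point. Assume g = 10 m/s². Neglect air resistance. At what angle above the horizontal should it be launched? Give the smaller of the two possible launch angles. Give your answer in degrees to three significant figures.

Trajectory: y = x tanθ − g x² (1 + tan²θ)/(2v₀²). With x = 381, y = 95.6, v₀ = 80.2, g = 10.0:
112.8 tan²θ − 381 tanθ + (208.4) = 0.
tanθ = [381 ± √(381² − 4 × 112.8 × (208.4))] / (2 × 112.8) = (381 ± 226.0) / 225.7, giving tanθ = 0.6868 or 2.690.
θ = 34.48° or 69.60°; the smaller is 34.48°.

34.5°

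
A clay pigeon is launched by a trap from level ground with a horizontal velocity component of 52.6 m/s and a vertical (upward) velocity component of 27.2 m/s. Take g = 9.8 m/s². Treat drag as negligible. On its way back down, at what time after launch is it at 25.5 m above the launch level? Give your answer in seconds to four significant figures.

Require v_y0 t − ½ g t² = 25.5, i.e. 4.900 t² − 27.20 t + 25.5 = 0.
t = [27.20 ± √(27.20² − 2·9.80·25.5)] / 9.80 = (27.20 ± 15.49) / 9.80, so t = 1.195 s or t = 4.356 s.
The descending-branch root is 4.356 s.

4.356 s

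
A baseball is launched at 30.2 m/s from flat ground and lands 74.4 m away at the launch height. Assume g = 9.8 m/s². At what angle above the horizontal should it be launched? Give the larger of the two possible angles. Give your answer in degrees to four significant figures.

63.46°

R = v₀² sin 2θ / g gives sin 2θ = gR/v₀² = 9.80·74.4/30.2² = 0.7994.
2θ = 53.08° or 180° − 53.08° = 126.9°, so θ = 26.54° or 63.46°.
The larger angle is 63.46°.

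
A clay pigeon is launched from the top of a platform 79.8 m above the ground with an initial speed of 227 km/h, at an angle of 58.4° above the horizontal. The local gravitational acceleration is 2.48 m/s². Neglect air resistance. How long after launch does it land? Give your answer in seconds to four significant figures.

Convert: 227 km/h = 227/3.6 = 63.06 m/s.
vₓ = 63.06 cos 58.4° = 33.04 m/s; v_y0 = 63.06 sin 58.4° = 53.71 m/s.
With up positive and y = 0 at the ground: y(t) = 79.8 + (53.71) t − 1.240 t². Setting y = 0 and taking the positive root: t = [53.71 + √(53.71² + 2·2.48·79.8)] / 2.48 = (53.71 + 57.27) / 2.48 = 44.75 s.

44.75 s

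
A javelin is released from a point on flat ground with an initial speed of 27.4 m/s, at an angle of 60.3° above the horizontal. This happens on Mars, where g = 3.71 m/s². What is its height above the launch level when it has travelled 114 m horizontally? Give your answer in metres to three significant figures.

vₓ = 27.40 cos 60.3° = 13.58 m/s; v_y0 = 27.40 sin 60.3° = 23.80 m/s.
x = vₓ t ⇒ t = 114/13.58 = 8.397 s.
Height: y = v_y0 t − ½ g t² = 23.80 × 8.397 − 1.855 × 8.397² = 199.9 − 130.8 = 69.05 m.

69.1 m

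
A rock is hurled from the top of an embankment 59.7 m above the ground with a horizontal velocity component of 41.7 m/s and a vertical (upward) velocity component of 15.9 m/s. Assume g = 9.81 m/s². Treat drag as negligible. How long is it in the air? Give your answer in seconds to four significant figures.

Vertical motion (up positive, ground at y = 0): 4.905 t² − (15.90) t − 59.7 = 0, so t = (15.90 + √(15.90² + 2·9.81·59.7)) / 9.81 = (15.90 + 37.74) / 9.81 = 5.468 s.

5.468 s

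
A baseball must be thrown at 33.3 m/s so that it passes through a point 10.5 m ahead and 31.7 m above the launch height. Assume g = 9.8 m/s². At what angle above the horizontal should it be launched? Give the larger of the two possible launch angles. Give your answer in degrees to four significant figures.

86.79°

Trajectory: y = x tanθ − g x² (1 + tan²θ)/(2v₀²). With x = 10.5, y = 31.7, v₀ = 33.3, g = 9.80:
0.4872 tan²θ − 10.5 tanθ + (32.19) = 0.
tanθ = [10.5 ± √(10.5² − 4 × 0.4872 × (32.19))] / (2 × 0.4872) = (10.5 ± 6.894) / 0.9744, giving tanθ = 3.701 or 17.85.
θ = 74.88° or 86.79°; the larger is 86.79°.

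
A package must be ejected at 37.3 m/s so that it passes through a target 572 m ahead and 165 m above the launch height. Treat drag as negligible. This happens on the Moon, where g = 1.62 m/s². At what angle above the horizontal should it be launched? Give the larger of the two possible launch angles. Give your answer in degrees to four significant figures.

Trajectory: y = x tanθ − g x² (1 + tan²θ)/(2v₀²). With x = 572, y = 165, v₀ = 37.3, g = 1.62:
190.5 tan²θ − 572 tanθ + (355.5) = 0.
tanθ = [572 ± √(572² − 4 × 190.5 × (355.5))] / (2 × 190.5) = (572 ± 237.3) / 381.0, giving tanθ = 0.8785 or 2.124.
θ = 41.30° or 64.79°; the larger is 64.79°.

64.79°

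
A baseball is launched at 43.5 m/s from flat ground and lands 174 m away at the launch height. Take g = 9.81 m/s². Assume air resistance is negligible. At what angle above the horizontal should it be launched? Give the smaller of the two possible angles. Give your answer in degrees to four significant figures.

Level-ground range R = v₀² sin(2θ)/g ⇒ sin(2θ) = gR/v₀² = 9.81 × 174 / 43.5² = 0.9021.
2θ = 64.43° or 180° − 64.43° = 115.6°, so θ = 32.22° or 57.78°.
The smaller angle is 32.22°.

32.22°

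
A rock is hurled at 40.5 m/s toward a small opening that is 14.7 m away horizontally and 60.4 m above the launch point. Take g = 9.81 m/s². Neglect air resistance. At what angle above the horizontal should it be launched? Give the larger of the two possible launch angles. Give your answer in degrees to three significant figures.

86.7°

Trajectory: y = x tanθ − g x² (1 + tan²θ)/(2v₀²). With x = 14.7, y = 60.4, v₀ = 40.5, g = 9.81:
0.6462 tan²θ − 14.7 tanθ + (61.05) = 0.
tanθ = [14.7 ± √(14.7² − 4 × 0.6462 × (61.05))] / (2 × 0.6462) = (14.7 ± 7.635) / 1.292, giving tanθ = 5.466 or 17.28.
θ = 79.63° or 86.69°; the larger is 86.69°.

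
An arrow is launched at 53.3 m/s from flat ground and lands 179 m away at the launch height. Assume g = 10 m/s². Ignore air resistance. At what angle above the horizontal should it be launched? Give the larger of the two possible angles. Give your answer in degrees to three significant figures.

70.5°

Level-ground range R = v₀² sin(2θ)/g ⇒ sin(2θ) = gR/v₀² = 10.0 × 179 / 53.3² = 0.6301.
2θ = 39.06° or 180° − 39.06° = 140.9°, so θ = 19.53° or 70.47°.
The larger angle is 70.47°.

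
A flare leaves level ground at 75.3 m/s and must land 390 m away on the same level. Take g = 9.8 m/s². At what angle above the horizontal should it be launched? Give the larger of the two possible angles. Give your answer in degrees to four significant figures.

Level-ground range R = v₀² sin(2θ)/g ⇒ sin(2θ) = gR/v₀² = 9.80 × 390 / 75.3² = 0.6741.
2θ = 42.38° or 180° − 42.38° = 137.6°, so θ = 21.19° or 68.81°.
The larger angle is 68.81°.

68.81°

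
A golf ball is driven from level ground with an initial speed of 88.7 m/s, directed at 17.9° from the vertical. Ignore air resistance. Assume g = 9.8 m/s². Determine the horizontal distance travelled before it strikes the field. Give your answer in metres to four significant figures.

469.6 m

Horizontal component vₓ = 88.70 sin 17.9° = 27.26 m/s; vertical v_y0 = 88.70 cos 17.9° = 84.41 m/s.
Flight time T = 2 v_y0 / g = 17.23 s.
Range: R = vₓ T = 27.26 × 17.23 = 469.6 m.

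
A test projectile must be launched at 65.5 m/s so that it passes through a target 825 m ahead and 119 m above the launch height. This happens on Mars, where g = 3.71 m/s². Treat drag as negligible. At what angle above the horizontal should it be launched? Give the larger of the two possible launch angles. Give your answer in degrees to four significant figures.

Trajectory: y = x tanθ − g x² (1 + tan²θ)/(2v₀²). With x = 825, y = 119, v₀ = 65.5, g = 3.71:
294.3 tan²θ − 825 tanθ + (413.3) = 0.
tanθ = [825 ± √(825² − 4 × 294.3 × (413.3))] / (2 × 294.3) = (825 ± 440.6) / 588.6, giving tanθ = 0.6531 or 2.150.
θ = 33.15° or 65.06°; the larger is 65.06°.

65.06°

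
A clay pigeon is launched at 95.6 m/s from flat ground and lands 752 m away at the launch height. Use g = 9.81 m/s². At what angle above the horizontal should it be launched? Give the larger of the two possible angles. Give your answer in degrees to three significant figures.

From R = (v₀²/g) sin 2θ: sin 2θ = 9.81 × 752 / 9139.4 = 0.8072.
2θ = 53.82° or 180° − 53.82° = 126.2°, so θ = 26.91° or 63.09°.
The larger angle is 63.09°.

63.1°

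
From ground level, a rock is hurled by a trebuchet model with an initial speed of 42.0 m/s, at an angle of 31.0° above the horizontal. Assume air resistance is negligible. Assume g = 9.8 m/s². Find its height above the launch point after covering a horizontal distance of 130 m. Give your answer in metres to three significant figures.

14.2 m

Horizontal component vₓ = 42.00 cos 31.0° = 36.00 m/s; vertical v_y0 = 42.00 sin 31.0° = 21.63 m/s.
x = vₓ t ⇒ t = 130/36.00 = 3.611 s.
Height: y = v_y0 t − ½ g t² = 21.63 × 3.611 − 4.900 × 3.611² = 78.11 − 63.89 = 14.22 m.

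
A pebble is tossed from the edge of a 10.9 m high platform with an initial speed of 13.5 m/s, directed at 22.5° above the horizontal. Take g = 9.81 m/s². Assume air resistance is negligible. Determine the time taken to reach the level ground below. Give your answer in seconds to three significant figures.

2.11 s

vₓ = 13.50 cos 22.5° = 12.47 m/s; v_y0 = 13.50 sin 22.5° = 5.166 m/s.
Vertical motion (up positive, ground at y = 0): 4.905 t² − (5.166) t − 10.9 = 0, so t = (5.166 + √(5.166² + 2·9.81·10.9)) / 9.81 = (5.166 + 15.51) / 9.81 = 2.108 s.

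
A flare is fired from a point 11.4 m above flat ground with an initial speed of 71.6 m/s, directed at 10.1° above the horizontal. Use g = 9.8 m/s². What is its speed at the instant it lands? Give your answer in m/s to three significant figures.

73.1 m/s

Components: vₓ = 71.60 cos 10.1° = 70.49 m/s, v_y0 = 71.60 sin 10.1° = 12.56 m/s.
The projectile lands when y = 11.4 + (12.56) t − ½·9.80·t² = 0. Positive root: t = (12.56 + √(12.56² + 2·9.80·11.4)) / 9.80 = (12.56 + 19.52) / 9.80 = 3.273 s.
Vertical velocity at impact: v_y = v_y0 − g t = 12.56 − 9.80 × 3.273 = −19.52 m/s.
Speed: |v| = √(vₓ² + v_y²) = √(70.49² + 19.52²) = 73.14 m/s.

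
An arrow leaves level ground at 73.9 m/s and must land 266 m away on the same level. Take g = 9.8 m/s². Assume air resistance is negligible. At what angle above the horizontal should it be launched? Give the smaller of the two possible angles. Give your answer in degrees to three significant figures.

14.3°

R = v₀² sin 2θ / g gives sin 2θ = gR/v₀² = 9.80·266/73.9² = 0.4773.
2θ = 28.51° or 180° − 28.51° = 151.5°, so θ = 14.26° or 75.74°.
The smaller angle is 14.26°.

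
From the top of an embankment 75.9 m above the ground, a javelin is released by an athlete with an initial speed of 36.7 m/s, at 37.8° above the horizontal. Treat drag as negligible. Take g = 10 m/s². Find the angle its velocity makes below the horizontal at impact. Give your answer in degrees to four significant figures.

57.19°

Components: vₓ = 36.70 cos 37.8° = 29.00 m/s, v_y0 = 36.70 sin 37.8° = 22.49 m/s.
Vertical motion (up positive, ground at y = 0): 5.000 t² − (22.49) t − 75.9 = 0, so t = (22.49 + √(22.49² + 2·10.0·75.9)) / 10.0 = (22.49 + 44.99) / 10.0 = 6.748 s.
At impact: v_y = v_y0 − g t = −44.99 m/s; vₓ = 29.00 m/s.
Angle below horizontal: arctan(|v_y|/vₓ) = arctan(44.99/29.00) = 57.19°.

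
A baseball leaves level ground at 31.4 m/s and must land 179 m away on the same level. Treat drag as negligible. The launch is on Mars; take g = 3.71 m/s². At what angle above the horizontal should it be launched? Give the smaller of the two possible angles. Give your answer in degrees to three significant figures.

R = v₀² sin 2θ / g gives sin 2θ = gR/v₀² = 3.71·179/31.4² = 0.6735.
2θ = 42.34° or 180° − 42.34° = 137.7°, so θ = 21.17° or 68.83°.
The smaller angle is 21.17°.

21.2°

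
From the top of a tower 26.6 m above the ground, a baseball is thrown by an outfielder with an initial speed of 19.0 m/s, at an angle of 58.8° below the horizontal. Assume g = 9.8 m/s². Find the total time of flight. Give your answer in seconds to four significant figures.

Horizontal component vₓ = 19.00 cos 58.8° = 9.843 m/s; vertical v_y0 = −16.25 m/s (downward).
Vertical motion (up positive, ground at y = 0): 4.900 t² − (−16.25) t − 26.6 = 0, so t = (−16.25 + √(16.25² + 2·9.80·26.6)) / 9.80 = (−16.25 + 28.03) / 9.80 = 1.201 s.

1.201 s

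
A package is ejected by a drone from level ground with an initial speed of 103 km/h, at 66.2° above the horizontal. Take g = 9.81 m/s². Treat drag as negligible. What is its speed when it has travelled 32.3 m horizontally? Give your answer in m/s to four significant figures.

Convert: 103 km/h = 103/3.6 = 28.61 m/s.
Horizontal component vₓ = 28.61 cos 66.2° = 11.55 m/s; vertical v_y0 = 28.61 sin 66.2° = 26.18 m/s.
At x = 32.3 m, t = x/vₓ = 32.3/11.55 = 2.798 s.
Vertical velocity there: v_y = v_y0 − g t = 26.18 − 9.81 × 2.798 = −1.266 m/s.
Speed: √(vₓ² + v_y²) = √(11.55² + 1.266²) = 11.62 m/s.

11.62 m/s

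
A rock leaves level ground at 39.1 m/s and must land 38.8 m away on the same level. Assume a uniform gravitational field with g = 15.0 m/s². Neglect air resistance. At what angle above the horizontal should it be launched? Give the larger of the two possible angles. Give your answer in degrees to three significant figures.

R = v₀² sin 2θ / g gives sin 2θ = gR/v₀² = 15.0·38.8/39.1² = 0.3807.
2θ = 22.38° or 180° − 22.38° = 157.6°, so θ = 11.19° or 78.81°.
The larger angle is 78.81°.

78.8°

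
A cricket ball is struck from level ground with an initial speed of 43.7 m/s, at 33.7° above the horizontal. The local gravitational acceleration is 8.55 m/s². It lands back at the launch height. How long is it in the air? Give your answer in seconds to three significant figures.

Horizontal component vₓ = 43.70 cos 33.7° = 36.36 m/s; vertical v_y0 = 43.70 sin 33.7° = 24.25 m/s.
Time of flight on level ground: T = 2 v_y0 / g = 2 × 24.25 / 8.55 = 5.672 s.

5.67 s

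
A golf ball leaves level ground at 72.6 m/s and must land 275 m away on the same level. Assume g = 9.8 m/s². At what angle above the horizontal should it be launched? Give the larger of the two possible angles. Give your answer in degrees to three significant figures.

74.6°

R = v₀² sin 2θ / g gives sin 2θ = gR/v₀² = 9.80·275/72.6² = 0.5113.
2θ = 30.75° or 180° − 30.75° = 149.2°, so θ = 15.38° or 74.62°.
The larger angle is 74.62°.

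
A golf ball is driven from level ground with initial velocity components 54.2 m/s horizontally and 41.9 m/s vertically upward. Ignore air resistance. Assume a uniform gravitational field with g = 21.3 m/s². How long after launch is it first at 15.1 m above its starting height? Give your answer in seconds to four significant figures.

0.4013 s

Require v_y0 t − ½ g t² = 15.1, i.e. 10.65 t² − 41.90 t + 15.1 = 0.
Quadratic formula: t = (41.90 ± √1112.4) / 21.3 = (41.90 ± 33.35) / 21.3 → t = 0.4013 s or 3.533 s.
The first (ascending) time is 0.4013 s.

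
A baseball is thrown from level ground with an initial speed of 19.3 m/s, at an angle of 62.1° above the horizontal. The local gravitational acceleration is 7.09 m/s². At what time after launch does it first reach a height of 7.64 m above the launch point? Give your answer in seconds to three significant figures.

Resolve: vₓ = 19.30 cos 62.1° = 9.031 m/s and v_y0 = 19.30 sin 62.1° = 17.06 m/s.
Set y = v_y0 t − ½ g t² = 7.64: 3.545 t² − 17.06 t + 7.64 = 0.
t = [17.06 ± √(17.06² − 2·7.09·7.64)] / 7.09 = (17.06 ± 13.51) / 7.09, so t = 0.4998 s or t = 4.312 s.
The first (ascending) time is 0.4998 s.

0.500 s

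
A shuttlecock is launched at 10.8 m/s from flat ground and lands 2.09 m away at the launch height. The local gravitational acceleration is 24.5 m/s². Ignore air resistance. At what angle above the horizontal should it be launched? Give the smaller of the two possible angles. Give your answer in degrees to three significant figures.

13.0°

R = v₀² sin 2θ / g gives sin 2θ = gR/v₀² = 24.5·2.09/10.8² = 0.4390.
2θ = 26.04° or 180° − 26.04° = 154.0°, so θ = 13.02° or 76.98°.
The smaller angle is 13.02°.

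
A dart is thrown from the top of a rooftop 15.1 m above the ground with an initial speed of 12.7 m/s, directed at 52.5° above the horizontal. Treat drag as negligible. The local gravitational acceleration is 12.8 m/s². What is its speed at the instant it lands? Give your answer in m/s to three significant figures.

23.4 m/s

Resolve: vₓ = 12.70 cos 52.5° = 7.731 m/s and v_y0 = 12.70 sin 52.5° = 10.08 m/s.
With up positive and y = 0 at the ground: y(t) = 15.1 + (10.08) t − 6.400 t². Setting y = 0 and taking the positive root: t = [10.08 + √(10.08² + 2·12.8·15.1)] / 12.8 = (10.08 + 22.09) / 12.8 = 2.513 s.
Vertical velocity at impact: v_y = v_y0 − g t = 10.08 − 12.8 × 2.513 = −22.09 m/s.
Speed: |v| = √(vₓ² + v_y²) = √(7.731² + 22.09²) = 23.41 m/s.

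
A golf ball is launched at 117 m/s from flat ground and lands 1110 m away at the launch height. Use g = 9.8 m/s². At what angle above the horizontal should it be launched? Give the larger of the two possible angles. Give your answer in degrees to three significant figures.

From R = (v₀²/g) sin 2θ: sin 2θ = 9.80 × 1110 / 13689 = 0.7947.
2θ = 52.62° or 180° − 52.62° = 127.4°, so θ = 26.31° or 63.69°.
The larger angle is 63.69°.

63.7°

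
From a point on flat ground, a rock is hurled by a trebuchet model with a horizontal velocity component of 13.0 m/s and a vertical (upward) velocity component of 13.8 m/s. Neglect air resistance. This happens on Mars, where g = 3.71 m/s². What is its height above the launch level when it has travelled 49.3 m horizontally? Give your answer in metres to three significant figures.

25.7 m

x = vₓ t ⇒ t = 49.3/13.00 = 3.792 s.
Height: y = v_y0 t − ½ g t² = 13.80 × 3.792 − 1.855 × 3.792² = 52.33 − 26.68 = 25.66 m.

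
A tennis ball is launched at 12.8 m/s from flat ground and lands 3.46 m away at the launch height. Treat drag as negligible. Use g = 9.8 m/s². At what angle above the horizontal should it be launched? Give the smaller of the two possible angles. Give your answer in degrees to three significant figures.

From R = (v₀²/g) sin 2θ: sin 2θ = 9.80 × 3.46 / 163.84 = 0.2070.
2θ = 11.94° or 180° − 11.94° = 168.1°, so θ = 5.972° or 84.03°.
The smaller angle is 5.972°.

5.97°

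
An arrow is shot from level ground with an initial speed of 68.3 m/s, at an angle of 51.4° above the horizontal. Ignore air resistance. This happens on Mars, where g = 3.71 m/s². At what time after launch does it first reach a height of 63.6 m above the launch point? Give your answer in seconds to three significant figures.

1.25 s

Resolve: vₓ = 68.30 cos 51.4° = 42.61 m/s and v_y0 = 68.30 sin 51.4° = 53.38 m/s.
Set y = v_y0 t − ½ g t² = 63.6: 1.855 t² − 53.38 t + 63.6 = 0.
t = [53.38 ± √(53.38² − 2·3.71·63.6)] / 3.71 = (53.38 ± 48.76) / 3.71, so t = 1.245 s or t = 27.53 s.
The first (ascending) time is 1.245 s.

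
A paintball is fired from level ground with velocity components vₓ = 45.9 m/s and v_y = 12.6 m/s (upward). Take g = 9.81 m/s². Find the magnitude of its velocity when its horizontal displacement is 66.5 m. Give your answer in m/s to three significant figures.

x = vₓ t ⇒ t = 66.5/45.90 = 1.449 s.
Vertical velocity there: v_y = v_y0 − g t = 12.60 − 9.81 × 1.449 = −1.613 m/s.
Speed: √(vₓ² + v_y²) = √(45.90² + 1.613²) = 45.93 m/s.

45.9 m/s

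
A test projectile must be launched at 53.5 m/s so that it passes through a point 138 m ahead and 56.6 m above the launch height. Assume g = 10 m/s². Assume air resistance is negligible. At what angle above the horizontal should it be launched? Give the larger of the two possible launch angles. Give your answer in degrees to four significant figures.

73.33°

Trajectory: y = x tanθ − g x² (1 + tan²θ)/(2v₀²). With x = 138, y = 56.6, v₀ = 53.5, g = 10.0:
33.27 tan²θ − 138 tanθ + (89.87) = 0.
tanθ = [138 ± √(138² − 4 × 33.27 × (89.87))] / (2 × 33.27) = (138 ± 84.17) / 66.54, giving tanθ = 0.8090 or 3.339.
θ = 38.97° or 73.33°; the larger is 73.33°.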